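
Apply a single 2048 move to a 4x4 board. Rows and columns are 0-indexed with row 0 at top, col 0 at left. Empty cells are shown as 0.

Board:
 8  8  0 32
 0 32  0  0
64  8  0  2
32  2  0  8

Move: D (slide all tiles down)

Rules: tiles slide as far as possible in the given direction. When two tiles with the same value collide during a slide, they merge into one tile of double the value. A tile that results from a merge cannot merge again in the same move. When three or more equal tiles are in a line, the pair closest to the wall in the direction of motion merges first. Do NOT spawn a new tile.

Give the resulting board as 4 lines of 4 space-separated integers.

Slide down:
col 0: [8, 0, 64, 32] -> [0, 8, 64, 32]
col 1: [8, 32, 8, 2] -> [8, 32, 8, 2]
col 2: [0, 0, 0, 0] -> [0, 0, 0, 0]
col 3: [32, 0, 2, 8] -> [0, 32, 2, 8]

Answer:  0  8  0  0
 8 32  0 32
64  8  0  2
32  2  0  8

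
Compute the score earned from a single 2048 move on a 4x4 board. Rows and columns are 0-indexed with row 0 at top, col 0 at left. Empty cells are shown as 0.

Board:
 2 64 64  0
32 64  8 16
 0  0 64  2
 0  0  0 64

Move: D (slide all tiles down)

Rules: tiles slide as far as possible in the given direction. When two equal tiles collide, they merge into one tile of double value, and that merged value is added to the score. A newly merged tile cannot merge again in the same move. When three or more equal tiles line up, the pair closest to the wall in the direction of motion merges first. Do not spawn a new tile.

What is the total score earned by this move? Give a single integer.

Answer: 128

Derivation:
Slide down:
col 0: [2, 32, 0, 0] -> [0, 0, 2, 32]  score +0 (running 0)
col 1: [64, 64, 0, 0] -> [0, 0, 0, 128]  score +128 (running 128)
col 2: [64, 8, 64, 0] -> [0, 64, 8, 64]  score +0 (running 128)
col 3: [0, 16, 2, 64] -> [0, 16, 2, 64]  score +0 (running 128)
Board after move:
  0   0   0   0
  0   0  64  16
  2   0   8   2
 32 128  64  64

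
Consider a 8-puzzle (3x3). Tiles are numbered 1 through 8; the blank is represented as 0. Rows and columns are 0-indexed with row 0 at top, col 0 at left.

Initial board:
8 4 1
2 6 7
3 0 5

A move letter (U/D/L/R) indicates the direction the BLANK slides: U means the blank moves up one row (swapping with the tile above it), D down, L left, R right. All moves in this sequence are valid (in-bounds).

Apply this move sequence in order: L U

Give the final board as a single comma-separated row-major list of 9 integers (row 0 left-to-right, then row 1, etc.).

Answer: 8, 4, 1, 0, 6, 7, 2, 3, 5

Derivation:
After move 1 (L):
8 4 1
2 6 7
0 3 5

After move 2 (U):
8 4 1
0 6 7
2 3 5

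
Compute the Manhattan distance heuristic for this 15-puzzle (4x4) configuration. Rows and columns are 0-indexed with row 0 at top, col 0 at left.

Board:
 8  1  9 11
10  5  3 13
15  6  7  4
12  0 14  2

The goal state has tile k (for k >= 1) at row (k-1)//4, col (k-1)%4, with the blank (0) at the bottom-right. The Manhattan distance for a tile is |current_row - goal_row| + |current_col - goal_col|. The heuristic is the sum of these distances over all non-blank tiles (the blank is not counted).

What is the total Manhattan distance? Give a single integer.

Answer: 38

Derivation:
Tile 8: (0,0)->(1,3) = 4
Tile 1: (0,1)->(0,0) = 1
Tile 9: (0,2)->(2,0) = 4
Tile 11: (0,3)->(2,2) = 3
Tile 10: (1,0)->(2,1) = 2
Tile 5: (1,1)->(1,0) = 1
Tile 3: (1,2)->(0,2) = 1
Tile 13: (1,3)->(3,0) = 5
Tile 15: (2,0)->(3,2) = 3
Tile 6: (2,1)->(1,1) = 1
Tile 7: (2,2)->(1,2) = 1
Tile 4: (2,3)->(0,3) = 2
Tile 12: (3,0)->(2,3) = 4
Tile 14: (3,2)->(3,1) = 1
Tile 2: (3,3)->(0,1) = 5
Sum: 4 + 1 + 4 + 3 + 2 + 1 + 1 + 5 + 3 + 1 + 1 + 2 + 4 + 1 + 5 = 38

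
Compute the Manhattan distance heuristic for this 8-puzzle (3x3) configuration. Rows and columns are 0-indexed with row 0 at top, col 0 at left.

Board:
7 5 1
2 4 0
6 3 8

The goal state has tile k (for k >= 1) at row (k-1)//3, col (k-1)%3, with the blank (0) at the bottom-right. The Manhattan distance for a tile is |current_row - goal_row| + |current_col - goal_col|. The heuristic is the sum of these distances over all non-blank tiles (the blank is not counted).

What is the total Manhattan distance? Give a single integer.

Tile 7: at (0,0), goal (2,0), distance |0-2|+|0-0| = 2
Tile 5: at (0,1), goal (1,1), distance |0-1|+|1-1| = 1
Tile 1: at (0,2), goal (0,0), distance |0-0|+|2-0| = 2
Tile 2: at (1,0), goal (0,1), distance |1-0|+|0-1| = 2
Tile 4: at (1,1), goal (1,0), distance |1-1|+|1-0| = 1
Tile 6: at (2,0), goal (1,2), distance |2-1|+|0-2| = 3
Tile 3: at (2,1), goal (0,2), distance |2-0|+|1-2| = 3
Tile 8: at (2,2), goal (2,1), distance |2-2|+|2-1| = 1
Sum: 2 + 1 + 2 + 2 + 1 + 3 + 3 + 1 = 15

Answer: 15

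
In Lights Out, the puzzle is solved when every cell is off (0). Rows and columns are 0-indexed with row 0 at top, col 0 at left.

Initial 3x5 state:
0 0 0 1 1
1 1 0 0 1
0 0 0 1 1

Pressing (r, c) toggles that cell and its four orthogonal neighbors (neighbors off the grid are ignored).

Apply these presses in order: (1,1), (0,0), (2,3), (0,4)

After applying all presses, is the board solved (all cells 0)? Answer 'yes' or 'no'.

Answer: no

Derivation:
After press 1 at (1,1):
0 1 0 1 1
0 0 1 0 1
0 1 0 1 1

After press 2 at (0,0):
1 0 0 1 1
1 0 1 0 1
0 1 0 1 1

After press 3 at (2,3):
1 0 0 1 1
1 0 1 1 1
0 1 1 0 0

After press 4 at (0,4):
1 0 0 0 0
1 0 1 1 0
0 1 1 0 0

Lights still on: 6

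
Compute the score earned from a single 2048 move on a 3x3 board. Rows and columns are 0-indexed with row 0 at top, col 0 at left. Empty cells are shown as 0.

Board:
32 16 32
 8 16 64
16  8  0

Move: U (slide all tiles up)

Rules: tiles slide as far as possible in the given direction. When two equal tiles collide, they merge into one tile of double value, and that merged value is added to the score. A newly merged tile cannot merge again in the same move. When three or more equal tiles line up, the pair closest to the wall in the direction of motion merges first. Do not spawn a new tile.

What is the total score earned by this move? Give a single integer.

Answer: 32

Derivation:
Slide up:
col 0: [32, 8, 16] -> [32, 8, 16]  score +0 (running 0)
col 1: [16, 16, 8] -> [32, 8, 0]  score +32 (running 32)
col 2: [32, 64, 0] -> [32, 64, 0]  score +0 (running 32)
Board after move:
32 32 32
 8  8 64
16  0  0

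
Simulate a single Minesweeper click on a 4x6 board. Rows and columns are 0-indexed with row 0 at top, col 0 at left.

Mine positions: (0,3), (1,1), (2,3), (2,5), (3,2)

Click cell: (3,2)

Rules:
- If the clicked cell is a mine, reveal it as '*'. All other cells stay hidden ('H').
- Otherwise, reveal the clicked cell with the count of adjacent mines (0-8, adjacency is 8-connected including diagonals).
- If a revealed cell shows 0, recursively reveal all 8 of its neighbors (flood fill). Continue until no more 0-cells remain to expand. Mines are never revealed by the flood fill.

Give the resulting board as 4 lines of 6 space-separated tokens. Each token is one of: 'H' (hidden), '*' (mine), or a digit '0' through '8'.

H H H H H H
H H H H H H
H H H H H H
H H * H H H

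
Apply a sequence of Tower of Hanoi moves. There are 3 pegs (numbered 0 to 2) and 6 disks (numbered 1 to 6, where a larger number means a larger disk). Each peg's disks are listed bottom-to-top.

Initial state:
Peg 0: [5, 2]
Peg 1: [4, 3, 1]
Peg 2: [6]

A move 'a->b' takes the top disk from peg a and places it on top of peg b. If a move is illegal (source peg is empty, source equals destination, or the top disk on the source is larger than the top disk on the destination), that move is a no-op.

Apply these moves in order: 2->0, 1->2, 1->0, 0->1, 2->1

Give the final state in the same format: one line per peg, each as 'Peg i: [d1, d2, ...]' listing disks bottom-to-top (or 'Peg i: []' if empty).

After move 1 (2->0):
Peg 0: [5, 2]
Peg 1: [4, 3, 1]
Peg 2: [6]

After move 2 (1->2):
Peg 0: [5, 2]
Peg 1: [4, 3]
Peg 2: [6, 1]

After move 3 (1->0):
Peg 0: [5, 2]
Peg 1: [4, 3]
Peg 2: [6, 1]

After move 4 (0->1):
Peg 0: [5]
Peg 1: [4, 3, 2]
Peg 2: [6, 1]

After move 5 (2->1):
Peg 0: [5]
Peg 1: [4, 3, 2, 1]
Peg 2: [6]

Answer: Peg 0: [5]
Peg 1: [4, 3, 2, 1]
Peg 2: [6]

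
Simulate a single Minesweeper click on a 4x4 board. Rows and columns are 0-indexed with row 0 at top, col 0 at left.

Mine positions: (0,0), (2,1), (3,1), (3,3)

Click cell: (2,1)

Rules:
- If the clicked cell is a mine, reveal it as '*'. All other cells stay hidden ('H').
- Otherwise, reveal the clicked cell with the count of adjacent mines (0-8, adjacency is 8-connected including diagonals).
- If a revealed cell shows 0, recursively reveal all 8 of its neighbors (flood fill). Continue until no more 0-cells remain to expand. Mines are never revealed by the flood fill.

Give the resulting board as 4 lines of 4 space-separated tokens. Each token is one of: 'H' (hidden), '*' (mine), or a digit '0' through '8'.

H H H H
H H H H
H * H H
H H H H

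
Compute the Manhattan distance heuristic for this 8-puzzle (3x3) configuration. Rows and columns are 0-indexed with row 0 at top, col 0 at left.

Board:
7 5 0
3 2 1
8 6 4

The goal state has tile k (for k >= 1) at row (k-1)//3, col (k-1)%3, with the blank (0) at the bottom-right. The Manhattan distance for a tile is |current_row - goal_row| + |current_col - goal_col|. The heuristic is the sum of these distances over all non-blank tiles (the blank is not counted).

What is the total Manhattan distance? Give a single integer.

Tile 7: (0,0)->(2,0) = 2
Tile 5: (0,1)->(1,1) = 1
Tile 3: (1,0)->(0,2) = 3
Tile 2: (1,1)->(0,1) = 1
Tile 1: (1,2)->(0,0) = 3
Tile 8: (2,0)->(2,1) = 1
Tile 6: (2,1)->(1,2) = 2
Tile 4: (2,2)->(1,0) = 3
Sum: 2 + 1 + 3 + 1 + 3 + 1 + 2 + 3 = 16

Answer: 16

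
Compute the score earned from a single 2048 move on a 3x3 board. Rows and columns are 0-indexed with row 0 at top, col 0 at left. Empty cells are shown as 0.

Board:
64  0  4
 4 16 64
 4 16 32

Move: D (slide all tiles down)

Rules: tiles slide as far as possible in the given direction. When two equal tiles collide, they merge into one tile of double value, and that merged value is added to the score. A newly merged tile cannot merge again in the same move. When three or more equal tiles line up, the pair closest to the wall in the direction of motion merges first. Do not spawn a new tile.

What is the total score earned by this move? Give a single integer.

Slide down:
col 0: [64, 4, 4] -> [0, 64, 8]  score +8 (running 8)
col 1: [0, 16, 16] -> [0, 0, 32]  score +32 (running 40)
col 2: [4, 64, 32] -> [4, 64, 32]  score +0 (running 40)
Board after move:
 0  0  4
64  0 64
 8 32 32

Answer: 40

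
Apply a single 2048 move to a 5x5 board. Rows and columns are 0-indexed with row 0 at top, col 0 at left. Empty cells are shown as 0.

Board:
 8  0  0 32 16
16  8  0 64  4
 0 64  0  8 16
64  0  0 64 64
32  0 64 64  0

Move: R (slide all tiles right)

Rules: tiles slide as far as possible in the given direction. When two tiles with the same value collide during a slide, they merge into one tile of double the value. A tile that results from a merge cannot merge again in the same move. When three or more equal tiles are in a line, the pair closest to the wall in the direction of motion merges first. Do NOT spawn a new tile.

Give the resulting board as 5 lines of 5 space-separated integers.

Answer:   0   0   8  32  16
  0  16   8  64   4
  0   0  64   8  16
  0   0   0  64 128
  0   0   0  32 128

Derivation:
Slide right:
row 0: [8, 0, 0, 32, 16] -> [0, 0, 8, 32, 16]
row 1: [16, 8, 0, 64, 4] -> [0, 16, 8, 64, 4]
row 2: [0, 64, 0, 8, 16] -> [0, 0, 64, 8, 16]
row 3: [64, 0, 0, 64, 64] -> [0, 0, 0, 64, 128]
row 4: [32, 0, 64, 64, 0] -> [0, 0, 0, 32, 128]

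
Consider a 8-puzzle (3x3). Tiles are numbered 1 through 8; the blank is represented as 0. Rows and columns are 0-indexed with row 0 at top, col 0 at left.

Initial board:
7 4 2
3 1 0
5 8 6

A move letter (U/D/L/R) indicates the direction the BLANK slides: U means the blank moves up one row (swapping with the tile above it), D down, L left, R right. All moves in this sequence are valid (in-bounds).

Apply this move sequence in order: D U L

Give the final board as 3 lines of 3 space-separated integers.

After move 1 (D):
7 4 2
3 1 6
5 8 0

After move 2 (U):
7 4 2
3 1 0
5 8 6

After move 3 (L):
7 4 2
3 0 1
5 8 6

Answer: 7 4 2
3 0 1
5 8 6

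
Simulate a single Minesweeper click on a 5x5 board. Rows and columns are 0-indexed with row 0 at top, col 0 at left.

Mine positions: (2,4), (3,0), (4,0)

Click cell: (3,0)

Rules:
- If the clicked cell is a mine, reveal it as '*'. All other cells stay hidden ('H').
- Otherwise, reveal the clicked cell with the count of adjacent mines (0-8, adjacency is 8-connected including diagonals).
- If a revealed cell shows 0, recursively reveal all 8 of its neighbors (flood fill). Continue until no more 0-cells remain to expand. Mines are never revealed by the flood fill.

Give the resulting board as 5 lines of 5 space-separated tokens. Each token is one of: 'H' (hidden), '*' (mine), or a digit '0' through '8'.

H H H H H
H H H H H
H H H H H
* H H H H
H H H H H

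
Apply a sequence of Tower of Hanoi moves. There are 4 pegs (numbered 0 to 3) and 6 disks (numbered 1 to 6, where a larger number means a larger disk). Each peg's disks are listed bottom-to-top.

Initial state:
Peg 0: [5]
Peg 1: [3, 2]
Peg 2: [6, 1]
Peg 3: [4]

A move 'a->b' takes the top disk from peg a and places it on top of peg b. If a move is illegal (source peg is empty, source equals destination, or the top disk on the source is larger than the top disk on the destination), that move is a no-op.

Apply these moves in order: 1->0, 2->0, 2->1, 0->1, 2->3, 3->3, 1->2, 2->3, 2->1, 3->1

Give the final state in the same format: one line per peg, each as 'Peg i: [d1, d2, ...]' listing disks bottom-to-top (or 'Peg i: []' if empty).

Answer: Peg 0: [5, 2]
Peg 1: [3, 1]
Peg 2: [6]
Peg 3: [4]

Derivation:
After move 1 (1->0):
Peg 0: [5, 2]
Peg 1: [3]
Peg 2: [6, 1]
Peg 3: [4]

After move 2 (2->0):
Peg 0: [5, 2, 1]
Peg 1: [3]
Peg 2: [6]
Peg 3: [4]

After move 3 (2->1):
Peg 0: [5, 2, 1]
Peg 1: [3]
Peg 2: [6]
Peg 3: [4]

After move 4 (0->1):
Peg 0: [5, 2]
Peg 1: [3, 1]
Peg 2: [6]
Peg 3: [4]

After move 5 (2->3):
Peg 0: [5, 2]
Peg 1: [3, 1]
Peg 2: [6]
Peg 3: [4]

After move 6 (3->3):
Peg 0: [5, 2]
Peg 1: [3, 1]
Peg 2: [6]
Peg 3: [4]

After move 7 (1->2):
Peg 0: [5, 2]
Peg 1: [3]
Peg 2: [6, 1]
Peg 3: [4]

After move 8 (2->3):
Peg 0: [5, 2]
Peg 1: [3]
Peg 2: [6]
Peg 3: [4, 1]

After move 9 (2->1):
Peg 0: [5, 2]
Peg 1: [3]
Peg 2: [6]
Peg 3: [4, 1]

After move 10 (3->1):
Peg 0: [5, 2]
Peg 1: [3, 1]
Peg 2: [6]
Peg 3: [4]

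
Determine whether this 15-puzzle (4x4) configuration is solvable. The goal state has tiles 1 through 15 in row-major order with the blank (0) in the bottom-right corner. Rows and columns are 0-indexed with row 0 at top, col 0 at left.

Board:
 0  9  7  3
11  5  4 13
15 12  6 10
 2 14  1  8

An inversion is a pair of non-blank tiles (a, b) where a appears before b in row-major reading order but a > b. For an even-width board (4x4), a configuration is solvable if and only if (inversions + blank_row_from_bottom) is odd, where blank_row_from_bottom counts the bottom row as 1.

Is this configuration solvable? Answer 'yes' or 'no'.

Answer: no

Derivation:
Inversions: 54
Blank is in row 0 (0-indexed from top), which is row 4 counting from the bottom (bottom = 1).
54 + 4 = 58, which is even, so the puzzle is not solvable.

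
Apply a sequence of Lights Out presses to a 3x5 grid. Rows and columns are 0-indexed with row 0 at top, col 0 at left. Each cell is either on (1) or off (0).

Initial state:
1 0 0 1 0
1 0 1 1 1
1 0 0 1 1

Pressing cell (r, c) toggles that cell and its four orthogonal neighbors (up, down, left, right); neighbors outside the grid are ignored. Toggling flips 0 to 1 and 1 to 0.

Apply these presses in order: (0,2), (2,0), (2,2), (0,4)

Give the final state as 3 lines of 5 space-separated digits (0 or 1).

After press 1 at (0,2):
1 1 1 0 0
1 0 0 1 1
1 0 0 1 1

After press 2 at (2,0):
1 1 1 0 0
0 0 0 1 1
0 1 0 1 1

After press 3 at (2,2):
1 1 1 0 0
0 0 1 1 1
0 0 1 0 1

After press 4 at (0,4):
1 1 1 1 1
0 0 1 1 0
0 0 1 0 1

Answer: 1 1 1 1 1
0 0 1 1 0
0 0 1 0 1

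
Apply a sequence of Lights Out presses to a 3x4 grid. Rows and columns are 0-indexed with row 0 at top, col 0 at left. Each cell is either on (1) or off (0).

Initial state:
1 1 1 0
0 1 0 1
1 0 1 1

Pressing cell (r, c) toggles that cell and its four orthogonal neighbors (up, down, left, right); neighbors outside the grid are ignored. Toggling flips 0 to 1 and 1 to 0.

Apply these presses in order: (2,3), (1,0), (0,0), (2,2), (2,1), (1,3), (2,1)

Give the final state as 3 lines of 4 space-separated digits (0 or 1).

Answer: 1 0 1 1
0 0 0 1
0 1 1 0

Derivation:
After press 1 at (2,3):
1 1 1 0
0 1 0 0
1 0 0 0

After press 2 at (1,0):
0 1 1 0
1 0 0 0
0 0 0 0

After press 3 at (0,0):
1 0 1 0
0 0 0 0
0 0 0 0

After press 4 at (2,2):
1 0 1 0
0 0 1 0
0 1 1 1

After press 5 at (2,1):
1 0 1 0
0 1 1 0
1 0 0 1

After press 6 at (1,3):
1 0 1 1
0 1 0 1
1 0 0 0

After press 7 at (2,1):
1 0 1 1
0 0 0 1
0 1 1 0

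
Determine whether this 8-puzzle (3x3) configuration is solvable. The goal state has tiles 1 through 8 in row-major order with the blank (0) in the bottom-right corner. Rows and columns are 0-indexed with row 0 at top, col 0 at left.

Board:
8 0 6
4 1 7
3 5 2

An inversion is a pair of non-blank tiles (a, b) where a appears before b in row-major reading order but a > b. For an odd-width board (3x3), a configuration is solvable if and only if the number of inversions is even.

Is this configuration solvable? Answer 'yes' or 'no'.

Answer: yes

Derivation:
Inversions (pairs i<j in row-major order where tile[i] > tile[j] > 0): 20
20 is even, so the puzzle is solvable.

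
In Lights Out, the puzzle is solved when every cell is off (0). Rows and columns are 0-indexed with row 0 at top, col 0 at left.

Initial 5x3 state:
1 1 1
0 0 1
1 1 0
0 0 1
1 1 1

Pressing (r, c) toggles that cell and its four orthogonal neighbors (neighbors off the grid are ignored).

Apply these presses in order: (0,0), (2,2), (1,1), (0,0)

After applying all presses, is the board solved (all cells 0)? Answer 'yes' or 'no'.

Answer: no

Derivation:
After press 1 at (0,0):
0 0 1
1 0 1
1 1 0
0 0 1
1 1 1

After press 2 at (2,2):
0 0 1
1 0 0
1 0 1
0 0 0
1 1 1

After press 3 at (1,1):
0 1 1
0 1 1
1 1 1
0 0 0
1 1 1

After press 4 at (0,0):
1 0 1
1 1 1
1 1 1
0 0 0
1 1 1

Lights still on: 11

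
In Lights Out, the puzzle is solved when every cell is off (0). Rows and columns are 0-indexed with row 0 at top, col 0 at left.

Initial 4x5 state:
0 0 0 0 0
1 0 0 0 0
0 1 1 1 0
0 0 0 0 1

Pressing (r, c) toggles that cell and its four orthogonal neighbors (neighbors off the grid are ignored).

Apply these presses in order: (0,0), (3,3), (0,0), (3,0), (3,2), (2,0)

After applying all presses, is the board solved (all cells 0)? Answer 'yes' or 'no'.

Answer: yes

Derivation:
After press 1 at (0,0):
1 1 0 0 0
0 0 0 0 0
0 1 1 1 0
0 0 0 0 1

After press 2 at (3,3):
1 1 0 0 0
0 0 0 0 0
0 1 1 0 0
0 0 1 1 0

After press 3 at (0,0):
0 0 0 0 0
1 0 0 0 0
0 1 1 0 0
0 0 1 1 0

After press 4 at (3,0):
0 0 0 0 0
1 0 0 0 0
1 1 1 0 0
1 1 1 1 0

After press 5 at (3,2):
0 0 0 0 0
1 0 0 0 0
1 1 0 0 0
1 0 0 0 0

After press 6 at (2,0):
0 0 0 0 0
0 0 0 0 0
0 0 0 0 0
0 0 0 0 0

Lights still on: 0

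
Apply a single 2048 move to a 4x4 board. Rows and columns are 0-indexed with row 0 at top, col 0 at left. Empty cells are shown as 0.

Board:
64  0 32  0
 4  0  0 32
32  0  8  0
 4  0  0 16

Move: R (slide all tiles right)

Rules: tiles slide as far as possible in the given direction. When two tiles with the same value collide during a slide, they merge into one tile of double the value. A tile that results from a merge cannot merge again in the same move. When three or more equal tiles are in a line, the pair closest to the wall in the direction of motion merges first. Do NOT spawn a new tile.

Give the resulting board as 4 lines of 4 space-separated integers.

Answer:  0  0 64 32
 0  0  4 32
 0  0 32  8
 0  0  4 16

Derivation:
Slide right:
row 0: [64, 0, 32, 0] -> [0, 0, 64, 32]
row 1: [4, 0, 0, 32] -> [0, 0, 4, 32]
row 2: [32, 0, 8, 0] -> [0, 0, 32, 8]
row 3: [4, 0, 0, 16] -> [0, 0, 4, 16]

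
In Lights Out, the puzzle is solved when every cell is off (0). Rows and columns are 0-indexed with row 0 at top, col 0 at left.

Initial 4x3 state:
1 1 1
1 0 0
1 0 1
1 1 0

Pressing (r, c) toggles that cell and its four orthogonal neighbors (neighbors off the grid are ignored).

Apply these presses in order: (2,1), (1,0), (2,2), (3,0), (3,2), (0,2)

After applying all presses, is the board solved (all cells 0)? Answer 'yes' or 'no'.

After press 1 at (2,1):
1 1 1
1 1 0
0 1 0
1 0 0

After press 2 at (1,0):
0 1 1
0 0 0
1 1 0
1 0 0

After press 3 at (2,2):
0 1 1
0 0 1
1 0 1
1 0 1

After press 4 at (3,0):
0 1 1
0 0 1
0 0 1
0 1 1

After press 5 at (3,2):
0 1 1
0 0 1
0 0 0
0 0 0

After press 6 at (0,2):
0 0 0
0 0 0
0 0 0
0 0 0

Lights still on: 0

Answer: yes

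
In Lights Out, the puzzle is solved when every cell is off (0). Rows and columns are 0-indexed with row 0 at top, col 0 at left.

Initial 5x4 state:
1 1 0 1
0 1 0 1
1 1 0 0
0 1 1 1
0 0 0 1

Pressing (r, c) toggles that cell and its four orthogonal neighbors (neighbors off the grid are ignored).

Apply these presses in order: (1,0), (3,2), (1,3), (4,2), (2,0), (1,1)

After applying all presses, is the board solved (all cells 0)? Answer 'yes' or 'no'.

Answer: no

Derivation:
After press 1 at (1,0):
0 1 0 1
1 0 0 1
0 1 0 0
0 1 1 1
0 0 0 1

After press 2 at (3,2):
0 1 0 1
1 0 0 1
0 1 1 0
0 0 0 0
0 0 1 1

After press 3 at (1,3):
0 1 0 0
1 0 1 0
0 1 1 1
0 0 0 0
0 0 1 1

After press 4 at (4,2):
0 1 0 0
1 0 1 0
0 1 1 1
0 0 1 0
0 1 0 0

After press 5 at (2,0):
0 1 0 0
0 0 1 0
1 0 1 1
1 0 1 0
0 1 0 0

After press 6 at (1,1):
0 0 0 0
1 1 0 0
1 1 1 1
1 0 1 0
0 1 0 0

Lights still on: 9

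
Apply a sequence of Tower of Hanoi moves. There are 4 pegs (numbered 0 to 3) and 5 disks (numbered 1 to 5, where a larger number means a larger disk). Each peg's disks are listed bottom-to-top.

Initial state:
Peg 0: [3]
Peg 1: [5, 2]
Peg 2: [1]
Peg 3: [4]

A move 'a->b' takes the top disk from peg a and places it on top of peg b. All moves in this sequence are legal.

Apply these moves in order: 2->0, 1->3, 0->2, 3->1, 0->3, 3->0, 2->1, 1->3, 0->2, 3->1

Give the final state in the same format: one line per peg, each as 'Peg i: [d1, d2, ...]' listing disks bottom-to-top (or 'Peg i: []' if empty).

After move 1 (2->0):
Peg 0: [3, 1]
Peg 1: [5, 2]
Peg 2: []
Peg 3: [4]

After move 2 (1->3):
Peg 0: [3, 1]
Peg 1: [5]
Peg 2: []
Peg 3: [4, 2]

After move 3 (0->2):
Peg 0: [3]
Peg 1: [5]
Peg 2: [1]
Peg 3: [4, 2]

After move 4 (3->1):
Peg 0: [3]
Peg 1: [5, 2]
Peg 2: [1]
Peg 3: [4]

After move 5 (0->3):
Peg 0: []
Peg 1: [5, 2]
Peg 2: [1]
Peg 3: [4, 3]

After move 6 (3->0):
Peg 0: [3]
Peg 1: [5, 2]
Peg 2: [1]
Peg 3: [4]

After move 7 (2->1):
Peg 0: [3]
Peg 1: [5, 2, 1]
Peg 2: []
Peg 3: [4]

After move 8 (1->3):
Peg 0: [3]
Peg 1: [5, 2]
Peg 2: []
Peg 3: [4, 1]

After move 9 (0->2):
Peg 0: []
Peg 1: [5, 2]
Peg 2: [3]
Peg 3: [4, 1]

After move 10 (3->1):
Peg 0: []
Peg 1: [5, 2, 1]
Peg 2: [3]
Peg 3: [4]

Answer: Peg 0: []
Peg 1: [5, 2, 1]
Peg 2: [3]
Peg 3: [4]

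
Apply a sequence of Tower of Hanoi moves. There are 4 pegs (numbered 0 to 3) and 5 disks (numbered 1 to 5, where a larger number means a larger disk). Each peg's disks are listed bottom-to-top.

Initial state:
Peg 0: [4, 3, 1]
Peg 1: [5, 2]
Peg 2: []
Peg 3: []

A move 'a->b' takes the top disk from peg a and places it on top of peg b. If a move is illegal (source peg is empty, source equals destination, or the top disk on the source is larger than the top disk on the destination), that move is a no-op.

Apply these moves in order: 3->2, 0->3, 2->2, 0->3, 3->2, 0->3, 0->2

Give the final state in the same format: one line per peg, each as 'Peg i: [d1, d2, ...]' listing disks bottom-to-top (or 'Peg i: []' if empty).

After move 1 (3->2):
Peg 0: [4, 3, 1]
Peg 1: [5, 2]
Peg 2: []
Peg 3: []

After move 2 (0->3):
Peg 0: [4, 3]
Peg 1: [5, 2]
Peg 2: []
Peg 3: [1]

After move 3 (2->2):
Peg 0: [4, 3]
Peg 1: [5, 2]
Peg 2: []
Peg 3: [1]

After move 4 (0->3):
Peg 0: [4, 3]
Peg 1: [5, 2]
Peg 2: []
Peg 3: [1]

After move 5 (3->2):
Peg 0: [4, 3]
Peg 1: [5, 2]
Peg 2: [1]
Peg 3: []

After move 6 (0->3):
Peg 0: [4]
Peg 1: [5, 2]
Peg 2: [1]
Peg 3: [3]

After move 7 (0->2):
Peg 0: [4]
Peg 1: [5, 2]
Peg 2: [1]
Peg 3: [3]

Answer: Peg 0: [4]
Peg 1: [5, 2]
Peg 2: [1]
Peg 3: [3]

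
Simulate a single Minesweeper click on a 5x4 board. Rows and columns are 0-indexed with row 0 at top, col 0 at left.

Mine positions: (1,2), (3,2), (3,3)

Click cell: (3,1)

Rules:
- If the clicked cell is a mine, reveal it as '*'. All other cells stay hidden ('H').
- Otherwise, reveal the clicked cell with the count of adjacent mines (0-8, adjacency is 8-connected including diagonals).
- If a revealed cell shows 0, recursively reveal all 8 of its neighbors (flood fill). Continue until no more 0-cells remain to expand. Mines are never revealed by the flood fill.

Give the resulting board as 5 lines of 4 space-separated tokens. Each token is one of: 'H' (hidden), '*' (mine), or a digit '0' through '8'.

H H H H
H H H H
H H H H
H 1 H H
H H H H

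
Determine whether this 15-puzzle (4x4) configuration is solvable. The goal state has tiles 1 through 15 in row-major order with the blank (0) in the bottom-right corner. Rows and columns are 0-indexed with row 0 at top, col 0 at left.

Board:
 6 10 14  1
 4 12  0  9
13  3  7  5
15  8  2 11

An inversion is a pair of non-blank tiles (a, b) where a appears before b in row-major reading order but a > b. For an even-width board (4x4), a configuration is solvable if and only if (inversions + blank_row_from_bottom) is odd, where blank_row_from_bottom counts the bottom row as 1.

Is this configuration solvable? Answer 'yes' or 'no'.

Answer: yes

Derivation:
Inversions: 52
Blank is in row 1 (0-indexed from top), which is row 3 counting from the bottom (bottom = 1).
52 + 3 = 55, which is odd, so the puzzle is solvable.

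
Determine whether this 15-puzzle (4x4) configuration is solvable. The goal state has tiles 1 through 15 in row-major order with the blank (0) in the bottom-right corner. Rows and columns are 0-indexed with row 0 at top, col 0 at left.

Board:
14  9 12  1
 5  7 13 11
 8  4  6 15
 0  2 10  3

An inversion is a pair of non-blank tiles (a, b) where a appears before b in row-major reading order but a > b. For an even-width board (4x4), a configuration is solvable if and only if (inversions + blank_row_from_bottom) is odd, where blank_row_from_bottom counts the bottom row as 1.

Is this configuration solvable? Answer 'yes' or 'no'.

Answer: no

Derivation:
Inversions: 63
Blank is in row 3 (0-indexed from top), which is row 1 counting from the bottom (bottom = 1).
63 + 1 = 64, which is even, so the puzzle is not solvable.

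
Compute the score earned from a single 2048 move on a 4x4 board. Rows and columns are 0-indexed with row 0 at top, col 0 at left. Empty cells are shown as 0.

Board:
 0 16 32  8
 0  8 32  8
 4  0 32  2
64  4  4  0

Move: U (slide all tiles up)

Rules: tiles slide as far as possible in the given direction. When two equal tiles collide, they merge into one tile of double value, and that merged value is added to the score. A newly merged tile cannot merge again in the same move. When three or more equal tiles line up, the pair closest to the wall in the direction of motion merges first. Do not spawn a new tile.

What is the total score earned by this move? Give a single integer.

Answer: 80

Derivation:
Slide up:
col 0: [0, 0, 4, 64] -> [4, 64, 0, 0]  score +0 (running 0)
col 1: [16, 8, 0, 4] -> [16, 8, 4, 0]  score +0 (running 0)
col 2: [32, 32, 32, 4] -> [64, 32, 4, 0]  score +64 (running 64)
col 3: [8, 8, 2, 0] -> [16, 2, 0, 0]  score +16 (running 80)
Board after move:
 4 16 64 16
64  8 32  2
 0  4  4  0
 0  0  0  0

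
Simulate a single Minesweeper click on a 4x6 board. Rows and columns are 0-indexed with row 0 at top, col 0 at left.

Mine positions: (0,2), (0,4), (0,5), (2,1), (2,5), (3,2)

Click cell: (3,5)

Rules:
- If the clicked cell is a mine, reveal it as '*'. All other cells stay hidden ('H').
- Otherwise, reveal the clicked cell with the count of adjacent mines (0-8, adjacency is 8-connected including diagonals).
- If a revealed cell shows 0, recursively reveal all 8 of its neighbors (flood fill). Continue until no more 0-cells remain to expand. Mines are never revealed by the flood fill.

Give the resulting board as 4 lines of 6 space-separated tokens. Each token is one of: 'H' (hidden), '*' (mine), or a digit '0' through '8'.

H H H H H H
H H H H H H
H H H H H H
H H H H H 1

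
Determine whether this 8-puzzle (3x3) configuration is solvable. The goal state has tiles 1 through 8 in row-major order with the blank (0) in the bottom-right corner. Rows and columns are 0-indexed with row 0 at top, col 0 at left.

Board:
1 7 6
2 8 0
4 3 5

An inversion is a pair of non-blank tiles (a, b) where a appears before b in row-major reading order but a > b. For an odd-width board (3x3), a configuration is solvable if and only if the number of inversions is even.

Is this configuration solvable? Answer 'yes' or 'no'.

Inversions (pairs i<j in row-major order where tile[i] > tile[j] > 0): 13
13 is odd, so the puzzle is not solvable.

Answer: no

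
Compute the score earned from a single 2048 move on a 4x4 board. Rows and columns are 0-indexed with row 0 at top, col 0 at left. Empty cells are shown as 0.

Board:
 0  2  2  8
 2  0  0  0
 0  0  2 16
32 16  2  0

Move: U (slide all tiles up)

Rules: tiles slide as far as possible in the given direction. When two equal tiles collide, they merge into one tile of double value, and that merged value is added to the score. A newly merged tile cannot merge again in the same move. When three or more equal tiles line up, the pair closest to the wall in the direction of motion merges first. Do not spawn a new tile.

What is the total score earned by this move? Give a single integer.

Slide up:
col 0: [0, 2, 0, 32] -> [2, 32, 0, 0]  score +0 (running 0)
col 1: [2, 0, 0, 16] -> [2, 16, 0, 0]  score +0 (running 0)
col 2: [2, 0, 2, 2] -> [4, 2, 0, 0]  score +4 (running 4)
col 3: [8, 0, 16, 0] -> [8, 16, 0, 0]  score +0 (running 4)
Board after move:
 2  2  4  8
32 16  2 16
 0  0  0  0
 0  0  0  0

Answer: 4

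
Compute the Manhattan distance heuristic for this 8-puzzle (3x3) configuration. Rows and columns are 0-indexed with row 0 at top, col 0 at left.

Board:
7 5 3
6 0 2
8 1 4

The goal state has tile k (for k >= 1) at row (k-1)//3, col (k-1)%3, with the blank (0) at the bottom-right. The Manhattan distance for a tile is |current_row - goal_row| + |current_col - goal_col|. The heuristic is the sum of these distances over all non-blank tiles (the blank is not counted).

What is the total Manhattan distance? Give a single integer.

Answer: 14

Derivation:
Tile 7: at (0,0), goal (2,0), distance |0-2|+|0-0| = 2
Tile 5: at (0,1), goal (1,1), distance |0-1|+|1-1| = 1
Tile 3: at (0,2), goal (0,2), distance |0-0|+|2-2| = 0
Tile 6: at (1,0), goal (1,2), distance |1-1|+|0-2| = 2
Tile 2: at (1,2), goal (0,1), distance |1-0|+|2-1| = 2
Tile 8: at (2,0), goal (2,1), distance |2-2|+|0-1| = 1
Tile 1: at (2,1), goal (0,0), distance |2-0|+|1-0| = 3
Tile 4: at (2,2), goal (1,0), distance |2-1|+|2-0| = 3
Sum: 2 + 1 + 0 + 2 + 2 + 1 + 3 + 3 = 14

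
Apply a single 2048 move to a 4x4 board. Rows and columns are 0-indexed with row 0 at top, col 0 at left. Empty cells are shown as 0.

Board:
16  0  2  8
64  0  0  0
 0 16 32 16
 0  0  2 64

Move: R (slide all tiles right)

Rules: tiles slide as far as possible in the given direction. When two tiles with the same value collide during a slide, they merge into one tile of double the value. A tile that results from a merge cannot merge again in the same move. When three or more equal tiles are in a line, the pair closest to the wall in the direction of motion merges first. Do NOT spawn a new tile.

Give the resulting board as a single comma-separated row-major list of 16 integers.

Slide right:
row 0: [16, 0, 2, 8] -> [0, 16, 2, 8]
row 1: [64, 0, 0, 0] -> [0, 0, 0, 64]
row 2: [0, 16, 32, 16] -> [0, 16, 32, 16]
row 3: [0, 0, 2, 64] -> [0, 0, 2, 64]

Answer: 0, 16, 2, 8, 0, 0, 0, 64, 0, 16, 32, 16, 0, 0, 2, 64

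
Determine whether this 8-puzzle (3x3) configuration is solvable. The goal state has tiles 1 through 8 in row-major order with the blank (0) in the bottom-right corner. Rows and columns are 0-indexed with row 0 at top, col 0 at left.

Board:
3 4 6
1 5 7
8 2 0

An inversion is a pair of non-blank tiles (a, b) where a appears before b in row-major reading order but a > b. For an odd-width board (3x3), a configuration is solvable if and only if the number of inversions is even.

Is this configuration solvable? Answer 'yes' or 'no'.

Inversions (pairs i<j in row-major order where tile[i] > tile[j] > 0): 10
10 is even, so the puzzle is solvable.

Answer: yes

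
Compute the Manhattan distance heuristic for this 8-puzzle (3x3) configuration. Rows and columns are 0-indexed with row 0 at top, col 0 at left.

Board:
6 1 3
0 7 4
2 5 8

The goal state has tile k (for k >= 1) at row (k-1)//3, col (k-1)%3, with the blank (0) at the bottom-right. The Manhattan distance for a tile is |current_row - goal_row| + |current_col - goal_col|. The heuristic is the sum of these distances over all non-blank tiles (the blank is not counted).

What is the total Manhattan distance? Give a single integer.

Tile 6: (0,0)->(1,2) = 3
Tile 1: (0,1)->(0,0) = 1
Tile 3: (0,2)->(0,2) = 0
Tile 7: (1,1)->(2,0) = 2
Tile 4: (1,2)->(1,0) = 2
Tile 2: (2,0)->(0,1) = 3
Tile 5: (2,1)->(1,1) = 1
Tile 8: (2,2)->(2,1) = 1
Sum: 3 + 1 + 0 + 2 + 2 + 3 + 1 + 1 = 13

Answer: 13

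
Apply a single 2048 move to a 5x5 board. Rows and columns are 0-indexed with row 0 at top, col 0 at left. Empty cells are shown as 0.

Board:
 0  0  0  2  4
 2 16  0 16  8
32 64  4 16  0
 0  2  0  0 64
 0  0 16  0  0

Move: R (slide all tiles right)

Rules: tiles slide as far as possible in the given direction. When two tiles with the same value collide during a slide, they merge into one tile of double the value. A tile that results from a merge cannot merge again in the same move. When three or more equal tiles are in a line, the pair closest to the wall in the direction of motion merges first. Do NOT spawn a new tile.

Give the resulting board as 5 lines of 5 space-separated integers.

Slide right:
row 0: [0, 0, 0, 2, 4] -> [0, 0, 0, 2, 4]
row 1: [2, 16, 0, 16, 8] -> [0, 0, 2, 32, 8]
row 2: [32, 64, 4, 16, 0] -> [0, 32, 64, 4, 16]
row 3: [0, 2, 0, 0, 64] -> [0, 0, 0, 2, 64]
row 4: [0, 0, 16, 0, 0] -> [0, 0, 0, 0, 16]

Answer:  0  0  0  2  4
 0  0  2 32  8
 0 32 64  4 16
 0  0  0  2 64
 0  0  0  0 16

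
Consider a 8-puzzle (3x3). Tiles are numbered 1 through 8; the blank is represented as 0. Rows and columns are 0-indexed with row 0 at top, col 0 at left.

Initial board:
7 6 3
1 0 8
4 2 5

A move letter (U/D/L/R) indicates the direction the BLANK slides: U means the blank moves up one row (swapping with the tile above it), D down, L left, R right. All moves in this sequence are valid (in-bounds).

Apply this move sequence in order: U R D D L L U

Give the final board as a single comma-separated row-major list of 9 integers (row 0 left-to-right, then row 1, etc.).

Answer: 7, 3, 8, 0, 6, 5, 1, 4, 2

Derivation:
After move 1 (U):
7 0 3
1 6 8
4 2 5

After move 2 (R):
7 3 0
1 6 8
4 2 5

After move 3 (D):
7 3 8
1 6 0
4 2 5

After move 4 (D):
7 3 8
1 6 5
4 2 0

After move 5 (L):
7 3 8
1 6 5
4 0 2

After move 6 (L):
7 3 8
1 6 5
0 4 2

After move 7 (U):
7 3 8
0 6 5
1 4 2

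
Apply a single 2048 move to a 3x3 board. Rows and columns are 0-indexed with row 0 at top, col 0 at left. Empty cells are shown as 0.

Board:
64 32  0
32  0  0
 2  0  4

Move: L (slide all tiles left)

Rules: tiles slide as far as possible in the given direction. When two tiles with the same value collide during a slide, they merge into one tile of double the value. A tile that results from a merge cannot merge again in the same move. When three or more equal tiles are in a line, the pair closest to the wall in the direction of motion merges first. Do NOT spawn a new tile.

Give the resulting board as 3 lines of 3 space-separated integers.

Answer: 64 32  0
32  0  0
 2  4  0

Derivation:
Slide left:
row 0: [64, 32, 0] -> [64, 32, 0]
row 1: [32, 0, 0] -> [32, 0, 0]
row 2: [2, 0, 4] -> [2, 4, 0]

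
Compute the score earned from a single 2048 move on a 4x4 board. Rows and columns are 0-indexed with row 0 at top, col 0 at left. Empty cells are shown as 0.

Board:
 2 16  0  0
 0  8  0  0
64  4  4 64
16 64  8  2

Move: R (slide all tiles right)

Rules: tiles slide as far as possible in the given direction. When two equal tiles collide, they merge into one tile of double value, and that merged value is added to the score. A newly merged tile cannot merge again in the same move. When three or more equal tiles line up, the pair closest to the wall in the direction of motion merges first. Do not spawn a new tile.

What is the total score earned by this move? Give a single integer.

Answer: 8

Derivation:
Slide right:
row 0: [2, 16, 0, 0] -> [0, 0, 2, 16]  score +0 (running 0)
row 1: [0, 8, 0, 0] -> [0, 0, 0, 8]  score +0 (running 0)
row 2: [64, 4, 4, 64] -> [0, 64, 8, 64]  score +8 (running 8)
row 3: [16, 64, 8, 2] -> [16, 64, 8, 2]  score +0 (running 8)
Board after move:
 0  0  2 16
 0  0  0  8
 0 64  8 64
16 64  8  2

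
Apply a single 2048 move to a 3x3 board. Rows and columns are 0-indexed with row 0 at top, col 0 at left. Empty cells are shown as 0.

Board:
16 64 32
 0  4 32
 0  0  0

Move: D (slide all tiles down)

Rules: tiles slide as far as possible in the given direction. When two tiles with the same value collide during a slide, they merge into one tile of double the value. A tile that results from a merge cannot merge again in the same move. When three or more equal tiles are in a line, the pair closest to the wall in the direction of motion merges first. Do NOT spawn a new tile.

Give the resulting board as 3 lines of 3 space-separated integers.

Answer:  0  0  0
 0 64  0
16  4 64

Derivation:
Slide down:
col 0: [16, 0, 0] -> [0, 0, 16]
col 1: [64, 4, 0] -> [0, 64, 4]
col 2: [32, 32, 0] -> [0, 0, 64]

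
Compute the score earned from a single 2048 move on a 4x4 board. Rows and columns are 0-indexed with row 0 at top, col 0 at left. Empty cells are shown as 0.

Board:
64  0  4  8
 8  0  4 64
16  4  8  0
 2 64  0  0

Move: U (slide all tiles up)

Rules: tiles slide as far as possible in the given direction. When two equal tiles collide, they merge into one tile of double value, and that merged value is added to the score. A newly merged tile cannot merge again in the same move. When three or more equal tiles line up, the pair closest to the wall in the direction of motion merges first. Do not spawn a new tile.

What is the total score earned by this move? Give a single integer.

Slide up:
col 0: [64, 8, 16, 2] -> [64, 8, 16, 2]  score +0 (running 0)
col 1: [0, 0, 4, 64] -> [4, 64, 0, 0]  score +0 (running 0)
col 2: [4, 4, 8, 0] -> [8, 8, 0, 0]  score +8 (running 8)
col 3: [8, 64, 0, 0] -> [8, 64, 0, 0]  score +0 (running 8)
Board after move:
64  4  8  8
 8 64  8 64
16  0  0  0
 2  0  0  0

Answer: 8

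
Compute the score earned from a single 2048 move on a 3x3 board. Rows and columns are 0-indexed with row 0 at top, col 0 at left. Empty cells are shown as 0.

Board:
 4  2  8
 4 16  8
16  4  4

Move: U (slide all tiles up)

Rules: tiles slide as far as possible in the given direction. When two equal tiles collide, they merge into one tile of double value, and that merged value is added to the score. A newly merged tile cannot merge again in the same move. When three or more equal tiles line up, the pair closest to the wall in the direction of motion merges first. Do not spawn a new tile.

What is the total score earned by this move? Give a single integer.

Slide up:
col 0: [4, 4, 16] -> [8, 16, 0]  score +8 (running 8)
col 1: [2, 16, 4] -> [2, 16, 4]  score +0 (running 8)
col 2: [8, 8, 4] -> [16, 4, 0]  score +16 (running 24)
Board after move:
 8  2 16
16 16  4
 0  4  0

Answer: 24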